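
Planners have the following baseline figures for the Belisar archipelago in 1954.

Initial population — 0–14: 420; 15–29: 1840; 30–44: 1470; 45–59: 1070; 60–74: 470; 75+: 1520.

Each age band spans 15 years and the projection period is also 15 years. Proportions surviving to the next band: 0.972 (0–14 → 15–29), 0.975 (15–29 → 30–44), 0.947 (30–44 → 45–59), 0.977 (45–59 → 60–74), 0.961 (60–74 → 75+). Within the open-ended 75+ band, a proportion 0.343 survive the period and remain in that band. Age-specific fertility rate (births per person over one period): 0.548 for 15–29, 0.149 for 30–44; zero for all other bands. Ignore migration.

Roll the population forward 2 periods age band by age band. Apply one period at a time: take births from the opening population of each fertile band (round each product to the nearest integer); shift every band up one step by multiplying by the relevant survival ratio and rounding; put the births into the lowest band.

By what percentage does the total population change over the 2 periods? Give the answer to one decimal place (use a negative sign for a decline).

-4.6

Period 1.
Births: 1840 × 0.548 = 1008 ; 1470 × 0.149 = 219 → total 1227
15–29: 420 × 0.972 = 408
30–44: 1840 × 0.975 = 1794
45–59: 1470 × 0.947 = 1392
60–74: 1070 × 0.977 = 1045
75+: 470 × 0.961 + 1520 × 0.343 = 452 + 521 = 973
End of period: [1227, 408, 1794, 1392, 1045, 973]
Period 2.
Births: 408 × 0.548 = 224 ; 1794 × 0.149 = 267 → total 491
15–29: 1227 × 0.972 = 1193
30–44: 408 × 0.975 = 398
45–59: 1794 × 0.947 = 1699
60–74: 1392 × 0.977 = 1360
75+: 1045 × 0.961 + 973 × 0.343 = 1004 + 334 = 1338
End of period: [491, 1193, 398, 1699, 1360, 1338]
Total: 6790 → 6479; change = -311; percentage change = -4.6%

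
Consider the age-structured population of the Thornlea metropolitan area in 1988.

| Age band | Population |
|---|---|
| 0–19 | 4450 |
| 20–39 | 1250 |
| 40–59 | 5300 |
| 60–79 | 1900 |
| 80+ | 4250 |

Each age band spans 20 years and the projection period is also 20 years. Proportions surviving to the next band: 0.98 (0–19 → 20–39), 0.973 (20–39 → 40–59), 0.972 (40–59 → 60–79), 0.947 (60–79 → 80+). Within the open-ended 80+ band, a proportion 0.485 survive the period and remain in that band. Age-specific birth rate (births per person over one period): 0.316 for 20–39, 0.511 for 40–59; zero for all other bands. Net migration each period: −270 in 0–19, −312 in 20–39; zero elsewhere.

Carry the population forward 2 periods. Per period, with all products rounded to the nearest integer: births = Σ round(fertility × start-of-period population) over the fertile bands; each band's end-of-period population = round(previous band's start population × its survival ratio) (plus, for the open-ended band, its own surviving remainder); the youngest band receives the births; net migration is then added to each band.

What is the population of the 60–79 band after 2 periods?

Call the groups 1 to 5, youngest first.
Period 1.
Births: 1250 × 0.316 = 395 ; 5300 × 0.511 = 2708 → total 3103
Group 2: 4450 × 0.98 = 4361
Group 3: 1250 × 0.973 = 1216
Group 4: 5300 × 0.972 = 5152
Group 5: 1900 × 0.947 + 4250 × 0.485 = 1799 + 2061 = 3860
Net migration: Group 1 − 270 → 2833; Group 2 − 312 → 4049
End of period: [2833, 4049, 1216, 5152, 3860]
Period 2.
Births: 4049 × 0.316 = 1279 ; 1216 × 0.511 = 621 → total 1900
Group 2: 2833 × 0.98 = 2776
Group 3: 4049 × 0.973 = 3940
Group 4: 1216 × 0.972 = 1182
Group 5: 5152 × 0.947 + 3860 × 0.485 = 4879 + 1872 = 6751
Net migration: Group 1 − 270 → 1630; Group 2 − 312 → 2464
End of period: [1630, 2464, 3940, 1182, 6751]

1182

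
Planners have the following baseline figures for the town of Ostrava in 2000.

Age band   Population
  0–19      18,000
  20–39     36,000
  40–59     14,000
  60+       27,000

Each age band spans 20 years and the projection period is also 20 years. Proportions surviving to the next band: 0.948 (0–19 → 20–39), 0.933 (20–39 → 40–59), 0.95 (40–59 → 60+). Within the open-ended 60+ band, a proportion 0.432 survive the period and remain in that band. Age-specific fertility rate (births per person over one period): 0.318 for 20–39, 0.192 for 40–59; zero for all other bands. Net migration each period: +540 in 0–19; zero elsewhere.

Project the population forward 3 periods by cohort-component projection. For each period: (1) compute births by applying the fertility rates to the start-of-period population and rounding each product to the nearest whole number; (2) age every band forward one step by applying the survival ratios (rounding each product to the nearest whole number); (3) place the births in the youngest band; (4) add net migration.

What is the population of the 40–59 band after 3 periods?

12981

Let band 1 be 0–19 through band 4 = 60+.
— Period 1 —
Births: 36000 * 0.318 = 11448  |  14000 * 0.192 = 2688 → 14136
Band 2: 18000 * 0.948 = 17064
Band 3: 36000 * 0.933 = 33588
Band 4: 14000 * 0.95 + 27000 * 0.432 = 13300 + 11664 = 24964
Net migration: Band 1 + 540 → 14676
End of period: [14676, 17064, 33588, 24964]
— Period 2 —
Births: 17064 * 0.318 = 5426  |  33588 * 0.192 = 6449 → 11875
Band 2: 14676 * 0.948 = 13913
Band 3: 17064 * 0.933 = 15921
Band 4: 33588 * 0.95 + 24964 * 0.432 = 31909 + 10784 = 42693
Net migration: Band 1 + 540 → 12415
End of period: [12415, 13913, 15921, 42693]
— Period 3 —
Births: 13913 * 0.318 = 4424  |  15921 * 0.192 = 3057 → 7481
Band 2: 12415 * 0.948 = 11769
Band 3: 13913 * 0.933 = 12981
Band 4: 15921 * 0.95 + 42693 * 0.432 = 15125 + 18443 = 33568
Net migration: Band 1 + 540 → 8021
End of period: [8021, 11769, 12981, 33568]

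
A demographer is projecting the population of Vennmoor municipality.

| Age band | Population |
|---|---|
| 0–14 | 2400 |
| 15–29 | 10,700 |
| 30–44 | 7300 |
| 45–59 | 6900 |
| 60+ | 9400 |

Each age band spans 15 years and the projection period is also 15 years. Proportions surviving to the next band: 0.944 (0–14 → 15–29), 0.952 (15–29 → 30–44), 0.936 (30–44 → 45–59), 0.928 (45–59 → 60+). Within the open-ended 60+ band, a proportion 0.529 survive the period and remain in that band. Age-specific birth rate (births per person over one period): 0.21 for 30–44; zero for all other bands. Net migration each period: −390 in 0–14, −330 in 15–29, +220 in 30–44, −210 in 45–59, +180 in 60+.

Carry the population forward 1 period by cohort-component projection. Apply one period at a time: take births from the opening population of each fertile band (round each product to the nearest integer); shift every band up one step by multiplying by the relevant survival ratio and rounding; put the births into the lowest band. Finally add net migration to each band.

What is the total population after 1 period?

31664

[period 1]
Births: 7300 × 0.21 = 1533
15–29: 2400 × 0.944 = 2266
30–44: 10700 × 0.952 = 10186
45–59: 7300 × 0.936 = 6833
60+: 6900 × 0.928 + 9400 × 0.529 = 6403 + 4973 = 11376
Net migration: 0–14 − 390 → 1143; 15–29 − 330 → 1936; 30–44 + 220 → 10406; 45–59 − 210 → 6623; 60+ + 180 → 11556
End of period: [1143, 1936, 10406, 6623, 11556]
Total after period 1: 1143 + 1936 + 10406 + 6623 + 11556 = 31664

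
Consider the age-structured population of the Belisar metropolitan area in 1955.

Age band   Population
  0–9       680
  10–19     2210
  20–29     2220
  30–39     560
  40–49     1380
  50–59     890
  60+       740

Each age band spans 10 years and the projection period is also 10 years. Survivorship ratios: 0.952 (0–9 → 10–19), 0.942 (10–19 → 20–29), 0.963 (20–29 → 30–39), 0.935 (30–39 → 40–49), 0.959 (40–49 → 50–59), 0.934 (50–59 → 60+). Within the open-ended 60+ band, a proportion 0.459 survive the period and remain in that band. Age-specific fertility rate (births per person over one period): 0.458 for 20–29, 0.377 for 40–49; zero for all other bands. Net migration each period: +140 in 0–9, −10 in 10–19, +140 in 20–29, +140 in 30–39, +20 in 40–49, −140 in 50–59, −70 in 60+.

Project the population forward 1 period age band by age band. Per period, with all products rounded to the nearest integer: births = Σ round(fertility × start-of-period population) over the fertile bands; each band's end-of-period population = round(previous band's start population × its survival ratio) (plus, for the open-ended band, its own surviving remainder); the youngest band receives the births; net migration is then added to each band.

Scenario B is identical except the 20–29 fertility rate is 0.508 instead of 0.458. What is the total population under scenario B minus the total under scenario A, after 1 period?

Let band 1 be 0–9 through band 7 = 60+.
After projecting period 1:
Births: 2220 × 0.458 = 1017  |  1380 × 0.377 = 520 → total 1537
Band 2: 680 × 0.952 = 647
Band 3: 2210 × 0.942 = 2082
Band 4: 2220 × 0.963 = 2138
Band 5: 560 × 0.935 = 524
Band 6: 1380 × 0.959 = 1323
Band 7: 890 × 0.934 + 740 × 0.459 = 831 + 340 = 1171
Net migration: Band 1 + 140 → 1677; Band 2 − 10 → 637; Band 3 + 140 → 2222; Band 4 + 140 → 2278; Band 5 + 20 → 544; Band 6 − 140 → 1183; Band 7 − 70 → 1101
Giving 1677 / 637 / 2222 / 2278 / 544 / 1183 / 1101.
Scenario A total after 1 period: 9642
Scenario B projection —
After projecting period 1:
Births: 2220 × 0.508 = 1128  |  1380 × 0.377 = 520 → total 1648
Band 2: 680 × 0.952 = 647
Band 3: 2210 × 0.942 = 2082
Band 4: 2220 × 0.963 = 2138
Band 5: 560 × 0.935 = 524
Band 6: 1380 × 0.959 = 1323
Band 7: 890 × 0.934 + 740 × 0.459 = 831 + 340 = 1171
Net migration: Band 1 + 140 → 1788; Band 2 − 10 → 637; Band 3 + 140 → 2222; Band 4 + 140 → 2278; Band 5 + 20 → 544; Band 6 − 140 → 1183; Band 7 − 70 → 1101
Giving 1788 / 637 / 2222 / 2278 / 544 / 1183 / 1101.
Scenario B total after 1 period: 9753
Difference B − A = 9753 − 9642 = 111

111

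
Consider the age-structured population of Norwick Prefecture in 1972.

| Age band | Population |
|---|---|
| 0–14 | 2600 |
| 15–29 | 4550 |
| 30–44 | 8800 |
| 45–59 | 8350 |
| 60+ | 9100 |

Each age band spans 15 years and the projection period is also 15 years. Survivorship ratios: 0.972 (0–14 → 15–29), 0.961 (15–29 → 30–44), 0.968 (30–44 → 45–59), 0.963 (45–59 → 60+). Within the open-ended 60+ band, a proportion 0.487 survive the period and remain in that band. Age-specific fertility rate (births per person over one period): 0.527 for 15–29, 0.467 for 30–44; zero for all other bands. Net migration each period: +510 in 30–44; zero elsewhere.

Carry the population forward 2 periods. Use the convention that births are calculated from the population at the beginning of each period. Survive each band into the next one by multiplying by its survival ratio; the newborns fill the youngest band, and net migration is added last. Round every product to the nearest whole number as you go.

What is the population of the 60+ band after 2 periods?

14277

Numbering the bands 1..5 from youngest to oldest:
[period 1]
Births: 4550 × 0.527 = 2398, 8800 × 0.467 = 4110 ⇒ total 6508
Band 2: 2600 × 0.972 = 2527
Band 3: 4550 × 0.961 = 4373
Band 4: 8800 × 0.968 = 8518
Band 5: 8350 × 0.963 + 9100 × 0.487 = 8041 + 4432 = 12473
Net migration: Band 3 + 510 → 4883
Population now: 0–14=6508, 15–29=2527, 30–44=4883, 45–59=8518, 60+=12473
[period 2]
Births: 2527 × 0.527 = 1332, 4883 × 0.467 = 2280 ⇒ total 3612
Band 2: 6508 × 0.972 = 6326
Band 3: 2527 × 0.961 = 2428
Band 4: 4883 × 0.968 = 4727
Band 5: 8518 × 0.963 + 12473 × 0.487 = 8203 + 6074 = 14277
Net migration: Band 3 + 510 → 2938
Population now: 0–14=3612, 15–29=6326, 30–44=2938, 45–59=4727, 60+=14277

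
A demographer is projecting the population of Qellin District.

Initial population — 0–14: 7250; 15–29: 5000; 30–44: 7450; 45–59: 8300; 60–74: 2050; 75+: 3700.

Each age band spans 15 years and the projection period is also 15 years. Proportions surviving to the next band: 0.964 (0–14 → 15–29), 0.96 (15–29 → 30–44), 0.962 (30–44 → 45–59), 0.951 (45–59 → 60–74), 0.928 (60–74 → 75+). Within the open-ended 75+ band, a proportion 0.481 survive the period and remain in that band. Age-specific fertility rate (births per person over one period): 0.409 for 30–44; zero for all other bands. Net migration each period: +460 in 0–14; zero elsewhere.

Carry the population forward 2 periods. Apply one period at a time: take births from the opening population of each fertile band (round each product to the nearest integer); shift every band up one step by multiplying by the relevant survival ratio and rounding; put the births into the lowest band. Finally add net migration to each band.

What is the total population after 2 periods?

33043

— Period 1 —
Births: 7450 * 0.409 = 3047
15–29: 7250 * 0.964 = 6989
30–44: 5000 * 0.96 = 4800
45–59: 7450 * 0.962 = 7167
60–74: 8300 * 0.951 = 7893
75+: 2050 * 0.928 + 3700 * 0.481 = 1902 + 1780 = 3682
Net migration: 0–14 + 460 → 3507
Population now: 0–14=3507, 15–29=6989, 30–44=4800, 45–59=7167, 60–74=7893, 75+=3682
— Period 2 —
Births: 4800 * 0.409 = 1963
15–29: 3507 * 0.964 = 3381
30–44: 6989 * 0.96 = 6709
45–59: 4800 * 0.962 = 4618
60–74: 7167 * 0.951 = 6816
75+: 7893 * 0.928 + 3682 * 0.481 = 7325 + 1771 = 9096
Net migration: 0–14 + 460 → 2423
Population now: 0–14=2423, 15–29=3381, 30–44=6709, 45–59=4618, 60–74=6816, 75+=9096
Total after period 2: 2423 + 3381 + 6709 + 4618 + 6816 + 9096 = 33043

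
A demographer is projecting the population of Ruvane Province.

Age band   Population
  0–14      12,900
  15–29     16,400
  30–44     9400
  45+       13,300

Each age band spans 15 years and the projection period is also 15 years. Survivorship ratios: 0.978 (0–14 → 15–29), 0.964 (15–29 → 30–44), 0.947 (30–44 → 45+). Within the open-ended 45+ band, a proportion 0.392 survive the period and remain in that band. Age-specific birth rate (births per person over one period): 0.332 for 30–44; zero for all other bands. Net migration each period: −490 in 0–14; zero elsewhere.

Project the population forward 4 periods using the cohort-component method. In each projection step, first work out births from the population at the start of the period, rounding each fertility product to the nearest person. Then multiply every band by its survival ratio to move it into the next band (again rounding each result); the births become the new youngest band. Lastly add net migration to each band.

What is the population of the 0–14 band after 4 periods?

333

[period 1]
Births: 9400 × 0.332 = 3121
15–29: 12900 × 0.978 = 12616
30–44: 16400 × 0.964 = 15810
45+: 9400 × 0.947 + 13300 × 0.392 = 8902 + 5214 = 14116
Net migration: 0–14 − 490 → 2631
Population now: 0–14=2631, 15–29=12616, 30–44=15810, 45+=14116
[period 2]
Births: 15810 × 0.332 = 5249
15–29: 2631 × 0.978 = 2573
30–44: 12616 × 0.964 = 12162
45+: 15810 × 0.947 + 14116 × 0.392 = 14972 + 5533 = 20505
Net migration: 0–14 − 490 → 4759
Population now: 0–14=4759, 15–29=2573, 30–44=12162, 45+=20505
[period 3]
Births: 12162 × 0.332 = 4038
15–29: 4759 × 0.978 = 4654
30–44: 2573 × 0.964 = 2480
45+: 12162 × 0.947 + 20505 × 0.392 = 11517 + 8038 = 19555
Net migration: 0–14 − 490 → 3548
Population now: 0–14=3548, 15–29=4654, 30–44=2480, 45+=19555
[period 4]
Births: 2480 × 0.332 = 823
15–29: 3548 × 0.978 = 3470
30–44: 4654 × 0.964 = 4486
45+: 2480 × 0.947 + 19555 × 0.392 = 2349 + 7666 = 10015
Net migration: 0–14 − 490 → 333
Population now: 0–14=333, 15–29=3470, 30–44=4486, 45+=10015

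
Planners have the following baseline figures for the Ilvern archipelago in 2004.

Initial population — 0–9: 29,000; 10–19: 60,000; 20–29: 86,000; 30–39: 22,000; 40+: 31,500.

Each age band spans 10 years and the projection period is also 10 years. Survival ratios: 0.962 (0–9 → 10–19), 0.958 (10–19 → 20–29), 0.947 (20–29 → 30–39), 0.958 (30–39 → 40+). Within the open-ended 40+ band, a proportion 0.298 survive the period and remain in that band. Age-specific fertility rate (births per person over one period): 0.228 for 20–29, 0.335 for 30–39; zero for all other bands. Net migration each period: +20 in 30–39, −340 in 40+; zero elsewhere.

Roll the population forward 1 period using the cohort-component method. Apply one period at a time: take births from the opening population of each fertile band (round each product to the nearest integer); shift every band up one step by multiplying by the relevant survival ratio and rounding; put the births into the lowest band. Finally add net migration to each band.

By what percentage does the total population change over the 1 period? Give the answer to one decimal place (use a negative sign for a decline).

After projecting period 1:
Births: 86000 × 0.228 = 19608 ; 22000 × 0.335 = 7370 — total 26978
10–19: 29000 × 0.962 = 27898
20–29: 60000 × 0.958 = 57480
30–39: 86000 × 0.947 = 81442
40+: 22000 × 0.958 + 31500 × 0.298 = 21076 + 9387 = 30463
Net migration: 30–39 + 20 → 81462; 40+ − 340 → 30123
→ [26978, 27898, 57480, 81462, 30123]
Total: 228500 → 223941; change = -4559; percentage change = -2.0%

-2.0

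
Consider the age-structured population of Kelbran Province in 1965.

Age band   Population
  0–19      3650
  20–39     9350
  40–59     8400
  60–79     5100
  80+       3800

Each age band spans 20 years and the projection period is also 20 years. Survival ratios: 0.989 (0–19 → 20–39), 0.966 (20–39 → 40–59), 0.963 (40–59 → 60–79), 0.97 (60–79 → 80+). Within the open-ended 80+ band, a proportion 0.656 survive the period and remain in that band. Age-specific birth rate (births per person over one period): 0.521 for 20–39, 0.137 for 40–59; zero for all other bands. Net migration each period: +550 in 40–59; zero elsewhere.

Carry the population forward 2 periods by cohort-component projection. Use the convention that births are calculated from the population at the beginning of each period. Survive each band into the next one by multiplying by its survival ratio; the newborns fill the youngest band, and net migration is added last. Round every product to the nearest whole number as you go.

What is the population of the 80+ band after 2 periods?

(Groups numbered youngest = 1 to oldest = 5.)
— Period 1 —
Births: 9350 × 0.521 = 4871 ; 8400 × 0.137 = 1151 → total 6022
Group 2: 3650 × 0.989 = 3610
Group 3: 9350 × 0.966 = 9032
Group 4: 8400 × 0.963 = 8089
Group 5: 5100 × 0.97 + 3800 × 0.656 = 4947 + 2493 = 7440
Net migration: Group 3 + 550 → 9582
→ [6022, 3610, 9582, 8089, 7440]
— Period 2 —
Births: 3610 × 0.521 = 1881 ; 9582 × 0.137 = 1313 → total 3194
Group 2: 6022 × 0.989 = 5956
Group 3: 3610 × 0.966 = 3487
Group 4: 9582 × 0.963 = 9227
Group 5: 8089 × 0.97 + 7440 × 0.656 = 7846 + 4881 = 12727
Net migration: Group 3 + 550 → 4037
→ [3194, 5956, 4037, 9227, 12727]

12727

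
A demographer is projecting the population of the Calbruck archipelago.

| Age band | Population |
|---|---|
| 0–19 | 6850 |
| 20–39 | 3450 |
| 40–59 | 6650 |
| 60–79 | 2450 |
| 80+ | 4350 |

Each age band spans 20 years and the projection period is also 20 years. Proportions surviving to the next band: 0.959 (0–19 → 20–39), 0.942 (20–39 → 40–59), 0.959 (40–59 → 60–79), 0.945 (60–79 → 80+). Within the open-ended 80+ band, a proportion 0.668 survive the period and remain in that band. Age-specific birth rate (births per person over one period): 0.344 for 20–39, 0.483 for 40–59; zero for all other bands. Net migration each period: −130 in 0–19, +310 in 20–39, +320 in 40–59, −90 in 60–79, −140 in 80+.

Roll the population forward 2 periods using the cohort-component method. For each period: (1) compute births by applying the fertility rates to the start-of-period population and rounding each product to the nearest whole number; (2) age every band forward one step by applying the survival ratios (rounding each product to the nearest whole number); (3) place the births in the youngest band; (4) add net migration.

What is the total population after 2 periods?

27693

Let group 1 be 0–19 through group 5 = 80+.
[period 1]
Births: 3450 × 0.344 = 1187, 6650 × 0.483 = 3212 → 4399
Group 2: 6850 × 0.959 = 6569
Group 3: 3450 × 0.942 = 3250
Group 4: 6650 × 0.959 = 6377
Group 5: 2450 × 0.945 + 4350 × 0.668 = 2315 + 2906 = 5221
Net migration: Group 1 − 130 → 4269; Group 2 + 310 → 6879; Group 3 + 320 → 3570; Group 4 − 90 → 6287; Group 5 − 140 → 5081
Population now: 0–19=4269, 20–39=6879, 40–59=3570, 60–79=6287, 80+=5081
[period 2]
Births: 6879 × 0.344 = 2366, 3570 × 0.483 = 1724 → 4090
Group 2: 4269 × 0.959 = 4094
Group 3: 6879 × 0.942 = 6480
Group 4: 3570 × 0.959 = 3424
Group 5: 6287 × 0.945 + 5081 × 0.668 = 5941 + 3394 = 9335
Net migration: Group 1 − 130 → 3960; Group 2 + 310 → 4404; Group 3 + 320 → 6800; Group 4 − 90 → 3334; Group 5 − 140 → 9195
Population now: 0–19=3960, 20–39=4404, 40–59=6800, 60–79=3334, 80+=9195
Total after period 2: 3960 + 4404 + 6800 + 3334 + 9195 = 27693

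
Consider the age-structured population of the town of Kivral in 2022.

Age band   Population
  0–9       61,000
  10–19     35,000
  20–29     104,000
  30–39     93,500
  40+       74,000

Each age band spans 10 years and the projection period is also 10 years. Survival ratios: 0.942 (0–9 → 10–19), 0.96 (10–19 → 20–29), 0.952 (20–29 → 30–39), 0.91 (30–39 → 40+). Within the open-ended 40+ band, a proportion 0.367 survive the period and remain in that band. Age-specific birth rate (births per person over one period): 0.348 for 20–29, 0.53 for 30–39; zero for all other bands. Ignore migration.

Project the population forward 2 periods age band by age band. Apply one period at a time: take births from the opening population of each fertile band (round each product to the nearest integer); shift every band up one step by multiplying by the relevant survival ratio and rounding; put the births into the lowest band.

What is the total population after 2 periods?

Call the bands 1 to 5, youngest first.
After projecting period 1:
Births: 104000 × 0.348 = 36192, 93500 × 0.53 = 49555 → total 85747
Band 2: 61000 × 0.942 = 57462
Band 3: 35000 × 0.96 = 33600
Band 4: 104000 × 0.952 = 99008
Band 5: 93500 × 0.91 + 74000 × 0.367 = 85085 + 27158 = 112243
→ [85747, 57462, 33600, 99008, 112243]
After projecting period 2:
Births: 33600 × 0.348 = 11693, 99008 × 0.53 = 52474 → total 64167
Band 2: 85747 × 0.942 = 80774
Band 3: 57462 × 0.96 = 55164
Band 4: 33600 × 0.952 = 31987
Band 5: 99008 × 0.91 + 112243 × 0.367 = 90097 + 41193 = 131290
→ [64167, 80774, 55164, 31987, 131290]
Total after period 2: 64167 + 80774 + 55164 + 31987 + 131290 = 363382

363382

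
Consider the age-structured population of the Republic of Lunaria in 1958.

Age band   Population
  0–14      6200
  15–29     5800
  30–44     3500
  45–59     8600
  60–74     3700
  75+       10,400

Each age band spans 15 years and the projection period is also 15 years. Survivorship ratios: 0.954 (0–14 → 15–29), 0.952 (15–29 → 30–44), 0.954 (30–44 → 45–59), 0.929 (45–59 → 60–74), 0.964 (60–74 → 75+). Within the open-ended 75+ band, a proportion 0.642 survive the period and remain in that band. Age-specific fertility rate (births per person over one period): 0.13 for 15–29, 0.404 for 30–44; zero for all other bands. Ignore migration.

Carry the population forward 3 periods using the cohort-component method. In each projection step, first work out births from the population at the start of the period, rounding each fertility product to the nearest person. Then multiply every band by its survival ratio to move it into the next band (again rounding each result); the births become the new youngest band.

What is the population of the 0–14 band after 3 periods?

[period 1]
Births: 5800 * 0.13 = 754  |  3500 * 0.404 = 1414 → total 2168
15–29: 6200 * 0.954 = 5915
30–44: 5800 * 0.952 = 5522
45–59: 3500 * 0.954 = 3339
60–74: 8600 * 0.929 = 7989
75+: 3700 * 0.964 + 10400 * 0.642 = 3567 + 6677 = 10244
→ [2168, 5915, 5522, 3339, 7989, 10244]
[period 2]
Births: 5915 * 0.13 = 769  |  5522 * 0.404 = 2231 → total 3000
15–29: 2168 * 0.954 = 2068
30–44: 5915 * 0.952 = 5631
45–59: 5522 * 0.954 = 5268
60–74: 3339 * 0.929 = 3102
75+: 7989 * 0.964 + 10244 * 0.642 = 7701 + 6577 = 14278
→ [3000, 2068, 5631, 5268, 3102, 14278]
[period 3]
Births: 2068 * 0.13 = 269  |  5631 * 0.404 = 2275 → total 2544
15–29: 3000 * 0.954 = 2862
30–44: 2068 * 0.952 = 1969
45–59: 5631 * 0.954 = 5372
60–74: 5268 * 0.929 = 4894
75+: 3102 * 0.964 + 14278 * 0.642 = 2990 + 9166 = 12156
→ [2544, 2862, 1969, 5372, 4894, 12156]

2544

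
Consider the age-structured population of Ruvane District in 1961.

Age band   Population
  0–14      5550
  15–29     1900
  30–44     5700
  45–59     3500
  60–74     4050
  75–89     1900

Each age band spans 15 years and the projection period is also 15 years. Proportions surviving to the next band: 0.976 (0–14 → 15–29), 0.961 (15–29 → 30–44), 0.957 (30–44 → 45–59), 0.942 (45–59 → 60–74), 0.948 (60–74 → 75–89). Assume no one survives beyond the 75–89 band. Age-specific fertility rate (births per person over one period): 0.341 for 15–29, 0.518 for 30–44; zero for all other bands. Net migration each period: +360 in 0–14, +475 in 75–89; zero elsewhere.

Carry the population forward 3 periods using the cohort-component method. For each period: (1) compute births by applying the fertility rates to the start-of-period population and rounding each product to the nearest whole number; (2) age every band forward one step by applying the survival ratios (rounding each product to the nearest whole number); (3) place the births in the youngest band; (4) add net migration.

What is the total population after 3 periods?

[period 1]
Births: 1900 * 0.341 = 648, 5700 * 0.518 = 2953 → 3601
15–29: 5550 * 0.976 = 5417
30–44: 1900 * 0.961 = 1826
45–59: 5700 * 0.957 = 5455
60–74: 3500 * 0.942 = 3297
75–89: 4050 * 0.948 = 3839
Net migration: 0–14 + 360 → 3961; 75–89 + 475 → 4314
Giving 3961 / 5417 / 1826 / 5455 / 3297 / 4314.
[period 2]
Births: 5417 * 0.341 = 1847, 1826 * 0.518 = 946 → 2793
15–29: 3961 * 0.976 = 3866
30–44: 5417 * 0.961 = 5206
45–59: 1826 * 0.957 = 1747
60–74: 5455 * 0.942 = 5139
75–89: 3297 * 0.948 = 3126
Net migration: 0–14 + 360 → 3153; 75–89 + 475 → 3601
Giving 3153 / 3866 / 5206 / 1747 / 5139 / 3601.
[period 3]
Births: 3866 * 0.341 = 1318, 5206 * 0.518 = 2697 → 4015
15–29: 3153 * 0.976 = 3077
30–44: 3866 * 0.961 = 3715
45–59: 5206 * 0.957 = 4982
60–74: 1747 * 0.942 = 1646
75–89: 5139 * 0.948 = 4872
Net migration: 0–14 + 360 → 4375; 75–89 + 475 → 5347
Giving 4375 / 3077 / 3715 / 4982 / 1646 / 5347.
Total after period 3: 4375 + 3077 + 3715 + 4982 + 1646 + 5347 = 23142

23142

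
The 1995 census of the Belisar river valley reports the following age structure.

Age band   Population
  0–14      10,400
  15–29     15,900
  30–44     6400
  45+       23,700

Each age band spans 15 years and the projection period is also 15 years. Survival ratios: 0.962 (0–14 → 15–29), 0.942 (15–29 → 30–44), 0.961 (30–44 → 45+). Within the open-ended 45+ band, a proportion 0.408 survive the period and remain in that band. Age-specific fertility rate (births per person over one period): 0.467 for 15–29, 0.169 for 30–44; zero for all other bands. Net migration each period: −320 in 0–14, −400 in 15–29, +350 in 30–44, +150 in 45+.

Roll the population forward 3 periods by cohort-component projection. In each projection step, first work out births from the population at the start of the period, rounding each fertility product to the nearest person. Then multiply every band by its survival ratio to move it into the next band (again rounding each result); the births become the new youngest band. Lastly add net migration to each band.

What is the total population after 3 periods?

36161

Let band 1 be 0–14 through band 4 = 45+.
— Period 1 —
Births: 15900 × 0.467 = 7425, 6400 × 0.169 = 1082 → 8507
Band 2: 10400 × 0.962 = 10005
Band 3: 15900 × 0.942 = 14978
Band 4: 6400 × 0.961 + 23700 × 0.408 = 6150 + 9670 = 15820
Net migration: Band 1 − 320 → 8187; Band 2 − 400 → 9605; Band 3 + 350 → 15328; Band 4 + 150 → 15970
Giving 8187 / 9605 / 15328 / 15970.
— Period 2 —
Births: 9605 × 0.467 = 4486, 15328 × 0.169 = 2590 → 7076
Band 2: 8187 × 0.962 = 7876
Band 3: 9605 × 0.942 = 9048
Band 4: 15328 × 0.961 + 15970 × 0.408 = 14730 + 6516 = 21246
Net migration: Band 1 − 320 → 6756; Band 2 − 400 → 7476; Band 3 + 350 → 9398; Band 4 + 150 → 21396
Giving 6756 / 7476 / 9398 / 21396.
— Period 3 —
Births: 7476 × 0.467 = 3491, 9398 × 0.169 = 1588 → 5079
Band 2: 6756 × 0.962 = 6499
Band 3: 7476 × 0.942 = 7042
Band 4: 9398 × 0.961 + 21396 × 0.408 = 9031 + 8730 = 17761
Net migration: Band 1 − 320 → 4759; Band 2 − 400 → 6099; Band 3 + 350 → 7392; Band 4 + 150 → 17911
Giving 4759 / 6099 / 7392 / 17911.
Total after period 3: 4759 + 6099 + 7392 + 17911 = 36161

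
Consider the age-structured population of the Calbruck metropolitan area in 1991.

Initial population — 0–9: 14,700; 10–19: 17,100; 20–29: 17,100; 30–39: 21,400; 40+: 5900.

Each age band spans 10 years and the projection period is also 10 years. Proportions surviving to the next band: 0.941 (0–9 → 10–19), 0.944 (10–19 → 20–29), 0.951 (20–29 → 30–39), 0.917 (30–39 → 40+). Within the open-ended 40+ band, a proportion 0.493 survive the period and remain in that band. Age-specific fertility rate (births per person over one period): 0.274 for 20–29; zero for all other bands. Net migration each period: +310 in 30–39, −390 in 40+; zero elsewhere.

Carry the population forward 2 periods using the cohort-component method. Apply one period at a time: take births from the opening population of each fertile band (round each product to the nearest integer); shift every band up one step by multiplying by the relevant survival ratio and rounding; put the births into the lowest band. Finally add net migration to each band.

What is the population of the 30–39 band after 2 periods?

15661

Call the bands 1 to 5, youngest first.
Period 1:
Births: 17100 * 0.274 = 4685
Band 2: 14700 * 0.941 = 13833
Band 3: 17100 * 0.944 = 16142
Band 4: 17100 * 0.951 = 16262
Band 5: 21400 * 0.917 + 5900 * 0.493 = 19624 + 2909 = 22533
Net migration: Band 4 + 310 → 16572; Band 5 − 390 → 22143
End of period: [4685, 13833, 16142, 16572, 22143]
Period 2:
Births: 16142 * 0.274 = 4423
Band 2: 4685 * 0.941 = 4409
Band 3: 13833 * 0.944 = 13058
Band 4: 16142 * 0.951 = 15351
Band 5: 16572 * 0.917 + 22143 * 0.493 = 15197 + 10916 = 26113
Net migration: Band 4 + 310 → 15661; Band 5 − 390 → 25723
End of period: [4423, 4409, 13058, 15661, 25723]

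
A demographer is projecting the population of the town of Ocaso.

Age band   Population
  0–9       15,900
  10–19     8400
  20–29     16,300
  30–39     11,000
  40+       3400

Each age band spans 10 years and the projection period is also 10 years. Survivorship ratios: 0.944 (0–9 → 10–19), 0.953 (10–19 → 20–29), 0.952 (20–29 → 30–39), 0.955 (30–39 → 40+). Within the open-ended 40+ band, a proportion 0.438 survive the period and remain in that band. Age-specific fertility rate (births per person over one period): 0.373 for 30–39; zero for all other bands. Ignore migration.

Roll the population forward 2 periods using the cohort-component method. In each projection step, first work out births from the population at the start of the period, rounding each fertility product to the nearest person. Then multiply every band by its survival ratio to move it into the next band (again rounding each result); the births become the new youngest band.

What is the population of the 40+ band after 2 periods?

Let group 1 be 0–9 through group 5 = 40+.
After projecting period 1:
Births: 11000 × 0.373 = 4103
Group 2: 15900 × 0.944 = 15010
Group 3: 8400 × 0.953 = 8005
Group 4: 16300 × 0.952 = 15518
Group 5: 11000 × 0.955 + 3400 × 0.438 = 10505 + 1489 = 11994
Giving 4103 / 15010 / 8005 / 15518 / 11994.
After projecting period 2:
Births: 15518 × 0.373 = 5788
Group 2: 4103 × 0.944 = 3873
Group 3: 15010 × 0.953 = 14305
Group 4: 8005 × 0.952 = 7621
Group 5: 15518 × 0.955 + 11994 × 0.438 = 14820 + 5253 = 20073
Giving 5788 / 3873 / 14305 / 7621 / 20073.

20073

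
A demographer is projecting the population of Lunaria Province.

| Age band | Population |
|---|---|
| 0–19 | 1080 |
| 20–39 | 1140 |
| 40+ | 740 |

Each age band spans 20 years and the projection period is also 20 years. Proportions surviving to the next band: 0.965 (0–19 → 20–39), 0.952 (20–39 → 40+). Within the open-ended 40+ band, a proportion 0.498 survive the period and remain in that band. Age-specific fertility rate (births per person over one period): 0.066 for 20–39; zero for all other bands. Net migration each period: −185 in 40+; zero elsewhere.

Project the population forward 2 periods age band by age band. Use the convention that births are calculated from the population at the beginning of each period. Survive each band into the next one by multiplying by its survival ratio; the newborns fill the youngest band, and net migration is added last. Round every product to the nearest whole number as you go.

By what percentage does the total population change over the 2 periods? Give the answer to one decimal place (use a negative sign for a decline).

-46.6

Call the groups 1 to 3, youngest first.
— Period 1 —
Births: 1140 * 0.066 = 75
Group 2: 1080 * 0.965 = 1042
Group 3: 1140 * 0.952 + 740 * 0.498 = 1085 + 369 = 1454
Net migration: Group 3 − 185 → 1269
→ [75, 1042, 1269]
— Period 2 —
Births: 1042 * 0.066 = 69
Group 2: 75 * 0.965 = 72
Group 3: 1042 * 0.952 + 1269 * 0.498 = 992 + 632 = 1624
Net migration: Group 3 − 185 → 1439
→ [69, 72, 1439]
Total: 2960 → 1580; change = -1380; percentage change = -46.6%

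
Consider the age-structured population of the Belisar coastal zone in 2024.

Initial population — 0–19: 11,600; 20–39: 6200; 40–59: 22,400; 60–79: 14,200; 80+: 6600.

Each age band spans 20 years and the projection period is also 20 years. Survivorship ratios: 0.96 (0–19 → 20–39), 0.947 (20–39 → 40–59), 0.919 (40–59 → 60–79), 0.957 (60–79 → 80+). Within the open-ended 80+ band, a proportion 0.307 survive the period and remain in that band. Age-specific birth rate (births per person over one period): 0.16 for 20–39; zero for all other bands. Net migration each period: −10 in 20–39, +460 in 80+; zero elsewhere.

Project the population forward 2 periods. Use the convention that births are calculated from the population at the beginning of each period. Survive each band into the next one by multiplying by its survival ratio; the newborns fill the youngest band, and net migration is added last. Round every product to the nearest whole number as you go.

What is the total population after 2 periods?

43749

Period 1.
Births: 6200 × 0.16 = 992
20–39: 11600 × 0.96 = 11136
40–59: 6200 × 0.947 = 5871
60–79: 22400 × 0.919 = 20586
80+: 14200 × 0.957 + 6600 × 0.307 = 13589 + 2026 = 15615
Net migration: 20–39 − 10 → 11126; 80+ + 460 → 16075
End of period: [992, 11126, 5871, 20586, 16075]
Period 2.
Births: 11126 × 0.16 = 1780
20–39: 992 × 0.96 = 952
40–59: 11126 × 0.947 = 10536
60–79: 5871 × 0.919 = 5395
80+: 20586 × 0.957 + 16075 × 0.307 = 19701 + 4935 = 24636
Net migration: 20–39 − 10 → 942; 80+ + 460 → 25096
End of period: [1780, 942, 10536, 5395, 25096]
Total after period 2: 1780 + 942 + 10536 + 5395 + 25096 = 43749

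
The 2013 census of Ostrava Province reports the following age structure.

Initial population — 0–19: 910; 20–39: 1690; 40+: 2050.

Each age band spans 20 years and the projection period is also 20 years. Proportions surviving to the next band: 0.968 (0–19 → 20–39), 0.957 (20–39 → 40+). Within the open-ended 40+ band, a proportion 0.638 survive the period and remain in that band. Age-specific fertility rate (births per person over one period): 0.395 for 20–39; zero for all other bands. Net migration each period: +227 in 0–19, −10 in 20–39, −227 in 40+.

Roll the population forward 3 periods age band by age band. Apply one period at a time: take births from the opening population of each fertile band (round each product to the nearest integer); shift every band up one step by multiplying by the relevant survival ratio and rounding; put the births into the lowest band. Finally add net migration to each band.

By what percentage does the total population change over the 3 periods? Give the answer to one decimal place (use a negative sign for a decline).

-31.5

Let band 1 be 0–19 through band 3 = 40+.
[period 1]
Births: 1690 × 0.395 = 668
Band 2: 910 × 0.968 = 881
Band 3: 1690 × 0.957 + 2050 × 0.638 = 1617 + 1308 = 2925
Net migration: Band 1 + 227 → 895; Band 2 − 10 → 871; Band 3 − 227 → 2698
Population now: 0–19=895, 20–39=871, 40+=2698
[period 2]
Births: 871 × 0.395 = 344
Band 2: 895 × 0.968 = 866
Band 3: 871 × 0.957 + 2698 × 0.638 = 834 + 1721 = 2555
Net migration: Band 1 + 227 → 571; Band 2 − 10 → 856; Band 3 − 227 → 2328
Population now: 0–19=571, 20–39=856, 40+=2328
[period 3]
Births: 856 × 0.395 = 338
Band 2: 571 × 0.968 = 553
Band 3: 856 × 0.957 + 2328 × 0.638 = 819 + 1485 = 2304
Net migration: Band 1 + 227 → 565; Band 2 − 10 → 543; Band 3 − 227 → 2077
Population now: 0–19=565, 20–39=543, 40+=2077
Total: 4650 → 3185; change = -1465; percentage change = -31.5%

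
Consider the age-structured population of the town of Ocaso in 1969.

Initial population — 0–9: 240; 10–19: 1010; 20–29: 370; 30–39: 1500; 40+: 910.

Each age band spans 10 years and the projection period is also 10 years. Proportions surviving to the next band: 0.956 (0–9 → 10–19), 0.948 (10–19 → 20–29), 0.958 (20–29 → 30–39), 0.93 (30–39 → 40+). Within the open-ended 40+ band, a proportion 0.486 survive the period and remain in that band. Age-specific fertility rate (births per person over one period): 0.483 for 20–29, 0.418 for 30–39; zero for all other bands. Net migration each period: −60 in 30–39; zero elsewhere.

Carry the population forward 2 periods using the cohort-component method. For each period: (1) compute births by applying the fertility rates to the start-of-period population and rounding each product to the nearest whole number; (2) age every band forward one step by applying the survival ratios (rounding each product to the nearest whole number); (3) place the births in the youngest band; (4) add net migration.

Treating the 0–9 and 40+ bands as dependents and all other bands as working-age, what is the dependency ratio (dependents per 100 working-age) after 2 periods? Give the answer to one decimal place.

94.9

Period 1.
Births: 370 × 0.483 = 179, 1500 × 0.418 = 627 — total 806
10–19: 240 × 0.956 = 229
20–29: 1010 × 0.948 = 957
30–39: 370 × 0.958 = 354
40+: 1500 × 0.93 + 910 × 0.486 = 1395 + 442 = 1837
Net migration: 30–39 − 60 → 294
Giving 806 / 229 / 957 / 294 / 1837.
Period 2.
Births: 957 × 0.483 = 462, 294 × 0.418 = 123 — total 585
10–19: 806 × 0.956 = 771
20–29: 229 × 0.948 = 217
30–39: 957 × 0.958 = 917
40+: 294 × 0.93 + 1837 × 0.486 = 273 + 893 = 1166
Net migration: 30–39 − 60 → 857
Giving 585 / 771 / 217 / 857 / 1166.
Dependents (band 0–9 + band 40+) = 585 + 1166 = 1751; working-age = 1845; ratio = 1751/1845 × 100 = 94.9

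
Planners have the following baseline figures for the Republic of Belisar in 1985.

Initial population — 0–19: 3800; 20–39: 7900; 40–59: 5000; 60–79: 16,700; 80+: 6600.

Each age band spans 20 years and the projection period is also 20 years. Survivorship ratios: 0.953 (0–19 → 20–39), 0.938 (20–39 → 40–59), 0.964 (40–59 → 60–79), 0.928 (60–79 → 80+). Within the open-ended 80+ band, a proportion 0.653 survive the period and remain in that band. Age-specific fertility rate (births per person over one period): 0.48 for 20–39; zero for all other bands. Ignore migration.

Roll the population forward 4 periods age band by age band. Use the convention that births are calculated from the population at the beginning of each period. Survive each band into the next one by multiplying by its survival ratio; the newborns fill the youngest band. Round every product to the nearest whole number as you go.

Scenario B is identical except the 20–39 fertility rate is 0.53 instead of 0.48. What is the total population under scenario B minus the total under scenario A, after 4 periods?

1040

After projecting period 1:
Births: 7900 × 0.48 = 3792
20–39: 3800 × 0.953 = 3621
40–59: 7900 × 0.938 = 7410
60–79: 5000 × 0.964 = 4820
80+: 16700 × 0.928 + 6600 × 0.653 = 15498 + 4310 = 19808
End of period: [3792, 3621, 7410, 4820, 19808]
After projecting period 2:
Births: 3621 × 0.48 = 1738
20–39: 3792 × 0.953 = 3614
40–59: 3621 × 0.938 = 3396
60–79: 7410 × 0.964 = 7143
80+: 4820 × 0.928 + 19808 × 0.653 = 4473 + 12935 = 17408
End of period: [1738, 3614, 3396, 7143, 17408]
After projecting period 3:
Births: 3614 × 0.48 = 1735
20–39: 1738 × 0.953 = 1656
40–59: 3614 × 0.938 = 3390
60–79: 3396 × 0.964 = 3274
80+: 7143 × 0.928 + 17408 × 0.653 = 6629 + 11367 = 17996
End of period: [1735, 1656, 3390, 3274, 17996]
After projecting period 4:
Births: 1656 × 0.48 = 795
20–39: 1735 × 0.953 = 1653
40–59: 1656 × 0.938 = 1553
60–79: 3390 × 0.964 = 3268
80+: 3274 × 0.928 + 17996 × 0.653 = 3038 + 11751 = 14789
End of period: [795, 1653, 1553, 3268, 14789]
Scenario A total after 4 periods: 22058
Scenario B projection —
After projecting period 1:
Births: 7900 × 0.53 = 4187
20–39: 3800 × 0.953 = 3621
40–59: 7900 × 0.938 = 7410
60–79: 5000 × 0.964 = 4820
80+: 16700 × 0.928 + 6600 × 0.653 = 15498 + 4310 = 19808
End of period: [4187, 3621, 7410, 4820, 19808]
After projecting period 2:
Births: 3621 × 0.53 = 1919
20–39: 4187 × 0.953 = 3990
40–59: 3621 × 0.938 = 3396
60–79: 7410 × 0.964 = 7143
80+: 4820 × 0.928 + 19808 × 0.653 = 4473 + 12935 = 17408
End of period: [1919, 3990, 3396, 7143, 17408]
After projecting period 3:
Births: 3990 × 0.53 = 2115
20–39: 1919 × 0.953 = 1829
40–59: 3990 × 0.938 = 3743
60–79: 3396 × 0.964 = 3274
80+: 7143 × 0.928 + 17408 × 0.653 = 6629 + 11367 = 17996
End of period: [2115, 1829, 3743, 3274, 17996]
After projecting period 4:
Births: 1829 × 0.53 = 969
20–39: 2115 × 0.953 = 2016
40–59: 1829 × 0.938 = 1716
60–79: 3743 × 0.964 = 3608
80+: 3274 × 0.928 + 17996 × 0.653 = 3038 + 11751 = 14789
End of period: [969, 2016, 1716, 3608, 14789]
Scenario B total after 4 periods: 23098
Difference B − A = 23098 − 22058 = 1040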